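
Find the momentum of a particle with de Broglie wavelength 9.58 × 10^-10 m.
6.92 × 10^-25 kg·m/s

From the de Broglie relation λ = h/p, we solve for p:

p = h/λ
p = (6.626 × 10^-34 J·s) / (9.58 × 10^-10 m)
p = 6.92 × 10^-25 kg·m/s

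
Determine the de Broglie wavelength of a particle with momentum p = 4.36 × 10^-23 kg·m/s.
1.52 × 10^-11 m

Using the de Broglie relation λ = h/p:

λ = h/p
λ = (6.626 × 10^-34 J·s) / (4.36 × 10^-23 kg·m/s)
λ = 1.52 × 10^-11 m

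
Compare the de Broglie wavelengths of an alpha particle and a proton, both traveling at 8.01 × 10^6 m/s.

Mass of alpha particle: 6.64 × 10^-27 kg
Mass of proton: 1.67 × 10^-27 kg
The proton has the longer wavelength.

Using λ = h/(mv), since both particles have the same velocity, the wavelength depends only on mass.

For alpha particle: λ₁ = h/(m₁v) = 1.25 × 10^-14 m
For proton: λ₂ = h/(m₂v) = 4.95 × 10^-14 m

Since λ ∝ 1/m at constant velocity, the lighter particle has the longer wavelength.

The proton has the longer de Broglie wavelength.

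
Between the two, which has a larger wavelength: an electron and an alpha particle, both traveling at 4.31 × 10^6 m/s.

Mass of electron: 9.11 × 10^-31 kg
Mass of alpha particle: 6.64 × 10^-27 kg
The electron has the longer wavelength.

Using λ = h/(mv), since both particles have the same velocity, the wavelength depends only on mass.

For electron: λ₁ = h/(m₁v) = 1.69 × 10^-10 m
For alpha particle: λ₂ = h/(m₂v) = 2.32 × 10^-14 m

Since λ ∝ 1/m at constant velocity, the lighter particle has the longer wavelength.

The electron has the longer de Broglie wavelength.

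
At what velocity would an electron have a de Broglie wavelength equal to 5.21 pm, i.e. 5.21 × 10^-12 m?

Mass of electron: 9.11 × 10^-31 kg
1.40 × 10^8 m/s

From λ = h/(mv), solve for v:

v = h/(mλ)
v = (6.626 × 10^-34 J·s) / (9.11 × 10^-31 kg × 5.21 × 10^-12 m)
v = 1.40 × 10^8 m/s

Note: This velocity is 46.6% of the speed of light, so relativistic corrections would be needed for a more accurate calculation.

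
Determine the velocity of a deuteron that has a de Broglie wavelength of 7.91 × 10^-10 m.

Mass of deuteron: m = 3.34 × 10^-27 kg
2.51 × 10^2 m/s

From the de Broglie relation λ = h/(mv), we solve for v:

v = h/(mλ)
v = (6.626 × 10^-34 J·s) / (3.34 × 10^-27 kg × 7.91 × 10^-10 m)
v = 2.51 × 10^2 m/s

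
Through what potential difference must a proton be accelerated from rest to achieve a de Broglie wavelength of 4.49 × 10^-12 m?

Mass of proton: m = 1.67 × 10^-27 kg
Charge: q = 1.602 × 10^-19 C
40.7 V

From λ = h/√(2mqV), we solve for V:

λ² = h²/(2mqV)
V = h²/(2mqλ²)
V = (6.626 × 10^-34 J·s)² / (2 × 1.67 × 10^-27 kg × 1.602 × 10^-19 C × (4.49 × 10^-12 m)²)
V = 40.7 V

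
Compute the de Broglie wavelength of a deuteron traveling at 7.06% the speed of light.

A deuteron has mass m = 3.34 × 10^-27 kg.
9.37 × 10^-15 m

Using the de Broglie relation λ = h/(mv):

v = 7.06% × c = 2.117 × 10^7 m/s

λ = h/(mv)
λ = (6.626 × 10^-34 J·s) / (3.34 × 10^-27 kg × 2.117 × 10^7 m/s)
λ = 9.37 × 10^-15 m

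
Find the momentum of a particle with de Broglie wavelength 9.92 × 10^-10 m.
6.68 × 10^-25 kg·m/s

From the de Broglie relation λ = h/p, we solve for p:

p = h/λ
p = (6.626 × 10^-34 J·s) / (9.92 × 10^-10 m)
p = 6.68 × 10^-25 kg·m/s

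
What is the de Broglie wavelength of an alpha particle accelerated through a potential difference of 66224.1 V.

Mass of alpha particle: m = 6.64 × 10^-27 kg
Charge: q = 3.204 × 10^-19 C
3.95 × 10^-14 m

When a particle is accelerated through voltage V, it gains kinetic energy KE = qV.

The de Broglie wavelength is then λ = h/√(2mqV):

λ = h/√(2mqV)
λ = (6.626 × 10^-34 J·s) / √(2 × 6.64 × 10^-27 kg × 3.204 × 10^-19 C × 66224.1 V)
λ = 3.95 × 10^-14 m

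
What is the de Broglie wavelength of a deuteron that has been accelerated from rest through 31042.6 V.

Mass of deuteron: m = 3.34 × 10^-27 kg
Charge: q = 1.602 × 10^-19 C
1.15 × 10^-13 m

When a particle is accelerated through voltage V, it gains kinetic energy KE = qV.

The de Broglie wavelength is then λ = h/√(2mqV):

λ = h/√(2mqV)
λ = (6.626 × 10^-34 J·s) / √(2 × 3.34 × 10^-27 kg × 1.602 × 10^-19 C × 31042.6 V)
λ = 1.15 × 10^-13 m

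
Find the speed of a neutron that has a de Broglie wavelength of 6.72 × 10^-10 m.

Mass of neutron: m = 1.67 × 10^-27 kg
5.90 × 10^2 m/s

From the de Broglie relation λ = h/(mv), we solve for v:

v = h/(mλ)
v = (6.626 × 10^-34 J·s) / (1.67 × 10^-27 kg × 6.72 × 10^-10 m)
v = 5.90 × 10^2 m/s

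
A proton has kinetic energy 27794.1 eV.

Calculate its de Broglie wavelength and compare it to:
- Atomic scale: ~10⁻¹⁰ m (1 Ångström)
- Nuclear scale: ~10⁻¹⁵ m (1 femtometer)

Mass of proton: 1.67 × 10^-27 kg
λ = 1.72 × 10^-13 m, which is between nuclear and atomic scales.

Using λ = h/√(2mKE):

KE = 27794.1 eV = 4.453 × 10^-15 J

λ = h/√(2mKE)
λ = (6.626 × 10^-34 J·s) / √(2 × 1.67 × 10^-27 kg × 4.453 × 10^-15 J)
λ = 1.72 × 10^-13 m

Comparison:
- Atomic scale (10⁻¹⁰ m): λ is 0.0017× this size
- Nuclear scale (10⁻¹⁵ m): λ is 1.7e+02× this size

The wavelength is between nuclear and atomic scales.

This wavelength is appropriate for probing atomic structure but too large for nuclear physics experiments.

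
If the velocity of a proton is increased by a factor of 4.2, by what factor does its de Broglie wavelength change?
The wavelength decreases by a factor of 4.2.

From λ = h/(mv), the wavelength is inversely proportional to velocity:

λ ∝ 1/v

If v → 4.2v, then λ → λ/4.2

When velocity is increased by a factor of 4.2, the wavelength decreases by a factor of 4.2.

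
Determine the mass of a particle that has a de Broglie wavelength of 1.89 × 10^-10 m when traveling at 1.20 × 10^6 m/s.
2.92 × 10^-30 kg

From the de Broglie relation λ = h/(mv), we solve for m:

m = h/(λv)
m = (6.626 × 10^-34 J·s) / (1.89 × 10^-10 m × 1.20 × 10^6 m/s)
m = 2.92 × 10^-30 kg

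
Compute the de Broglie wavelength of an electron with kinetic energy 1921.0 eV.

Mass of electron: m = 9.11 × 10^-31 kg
2.80 × 10^-11 m

Using λ = h/√(2mKE):

First convert KE to Joules: KE = 1921.0 eV = 3.078 × 10^-16 J

λ = h/√(2mKE)
λ = (6.626 × 10^-34 J·s) / √(2 × 9.11 × 10^-31 kg × 3.078 × 10^-16 J)
λ = 2.80 × 10^-11 m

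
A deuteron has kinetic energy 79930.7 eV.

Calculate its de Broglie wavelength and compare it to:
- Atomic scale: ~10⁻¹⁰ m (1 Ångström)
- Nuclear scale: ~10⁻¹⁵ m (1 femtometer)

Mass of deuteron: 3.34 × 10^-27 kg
λ = 7.16 × 10^-14 m, which is between nuclear and atomic scales.

Using λ = h/√(2mKE):

KE = 79930.7 eV = 1.281 × 10^-14 J

λ = h/√(2mKE)
λ = (6.626 × 10^-34 J·s) / √(2 × 3.34 × 10^-27 kg × 1.281 × 10^-14 J)
λ = 7.16 × 10^-14 m

Comparison:
- Atomic scale (10⁻¹⁰ m): λ is 0.00072× this size
- Nuclear scale (10⁻¹⁵ m): λ is 72× this size

The wavelength is between nuclear and atomic scales.

This wavelength is appropriate for probing atomic structure but too large for nuclear physics experiments.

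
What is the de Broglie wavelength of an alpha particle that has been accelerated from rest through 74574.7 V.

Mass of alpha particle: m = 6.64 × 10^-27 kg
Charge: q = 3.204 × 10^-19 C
3.72 × 10^-14 m

When a particle is accelerated through voltage V, it gains kinetic energy KE = qV.

The de Broglie wavelength is then λ = h/√(2mqV):

λ = h/√(2mqV)
λ = (6.626 × 10^-34 J·s) / √(2 × 6.64 × 10^-27 kg × 3.204 × 10^-19 C × 74574.7 V)
λ = 3.72 × 10^-14 m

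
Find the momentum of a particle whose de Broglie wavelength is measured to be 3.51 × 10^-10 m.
1.89 × 10^-24 kg·m/s

From the de Broglie relation λ = h/p, we solve for p:

p = h/λ
p = (6.626 × 10^-34 J·s) / (3.51 × 10^-10 m)
p = 1.89 × 10^-24 kg·m/s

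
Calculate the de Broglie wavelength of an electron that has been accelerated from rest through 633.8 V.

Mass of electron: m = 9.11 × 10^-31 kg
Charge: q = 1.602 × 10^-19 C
4.87 × 10^-11 m

When a particle is accelerated through voltage V, it gains kinetic energy KE = qV.

The de Broglie wavelength is then λ = h/√(2mqV):

λ = h/√(2mqV)
λ = (6.626 × 10^-34 J·s) / √(2 × 9.11 × 10^-31 kg × 1.602 × 10^-19 C × 633.8 V)
λ = 4.87 × 10^-11 m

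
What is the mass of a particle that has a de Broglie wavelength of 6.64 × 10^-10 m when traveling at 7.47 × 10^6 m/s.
1.34 × 10^-31 kg

From the de Broglie relation λ = h/(mv), we solve for m:

m = h/(λv)
m = (6.626 × 10^-34 J·s) / (6.64 × 10^-10 m × 7.47 × 10^6 m/s)
m = 1.34 × 10^-31 kg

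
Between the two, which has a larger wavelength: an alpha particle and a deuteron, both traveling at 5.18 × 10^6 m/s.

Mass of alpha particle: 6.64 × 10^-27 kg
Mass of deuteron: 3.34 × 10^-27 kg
The deuteron has the longer wavelength.

Using λ = h/(mv), since both particles have the same velocity, the wavelength depends only on mass.

For alpha particle: λ₁ = h/(m₁v) = 1.93 × 10^-14 m
For deuteron: λ₂ = h/(m₂v) = 3.83 × 10^-14 m

Since λ ∝ 1/m at constant velocity, the lighter particle has the longer wavelength.

The deuteron has the longer de Broglie wavelength.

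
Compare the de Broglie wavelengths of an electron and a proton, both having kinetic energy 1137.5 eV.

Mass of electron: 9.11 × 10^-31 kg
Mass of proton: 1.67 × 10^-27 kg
The electron has the longer wavelength.

Using λ = h/√(2mKE):

For electron: λ₁ = h/√(2m₁KE) = 3.64 × 10^-11 m
For proton: λ₂ = h/√(2m₂KE) = 8.49 × 10^-13 m

Since λ ∝ 1/√m at constant kinetic energy, the lighter particle has the longer wavelength.

The electron has the longer de Broglie wavelength.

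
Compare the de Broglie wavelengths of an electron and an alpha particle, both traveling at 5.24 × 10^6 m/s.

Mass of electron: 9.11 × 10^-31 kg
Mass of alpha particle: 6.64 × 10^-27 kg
The electron has the longer wavelength.

Using λ = h/(mv), since both particles have the same velocity, the wavelength depends only on mass.

For electron: λ₁ = h/(m₁v) = 1.39 × 10^-10 m
For alpha particle: λ₂ = h/(m₂v) = 1.90 × 10^-14 m

Since λ ∝ 1/m at constant velocity, the lighter particle has the longer wavelength.

The electron has the longer de Broglie wavelength.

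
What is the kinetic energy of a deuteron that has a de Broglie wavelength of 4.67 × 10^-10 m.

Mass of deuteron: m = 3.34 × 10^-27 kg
3.01 × 10^-22 J (or 1.88 × 10^-3 eV)

From λ = h/√(2mKE), we solve for KE:

λ² = h²/(2mKE)
KE = h²/(2mλ²)
KE = (6.626 × 10^-34 J·s)² / (2 × 3.34 × 10^-27 kg × (4.67 × 10^-10 m)²)
KE = 3.01 × 10^-22 J
KE = 1.88 × 10^-3 eV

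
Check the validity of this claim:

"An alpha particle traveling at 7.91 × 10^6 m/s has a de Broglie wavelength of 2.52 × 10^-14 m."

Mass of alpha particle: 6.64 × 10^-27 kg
False

The claim is incorrect.

Using λ = h/(mv):
λ = (6.626 × 10^-34 J·s) / (6.64 × 10^-27 kg × 7.91 × 10^6 m/s)
λ = 1.26 × 10^-14 m

The actual wavelength differs from the claimed 2.52 × 10^-14 m.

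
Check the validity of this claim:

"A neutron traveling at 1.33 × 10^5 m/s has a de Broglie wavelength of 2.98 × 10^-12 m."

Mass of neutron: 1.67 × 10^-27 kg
True

The claim is correct.

Using λ = h/(mv):
λ = (6.626 × 10^-34 J·s) / (1.67 × 10^-27 kg × 1.33 × 10^5 m/s)
λ = 2.98 × 10^-12 m

This matches the claimed value.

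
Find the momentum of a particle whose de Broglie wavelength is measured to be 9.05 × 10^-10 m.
7.32 × 10^-25 kg·m/s

From the de Broglie relation λ = h/p, we solve for p:

p = h/λ
p = (6.626 × 10^-34 J·s) / (9.05 × 10^-10 m)
p = 7.32 × 10^-25 kg·m/s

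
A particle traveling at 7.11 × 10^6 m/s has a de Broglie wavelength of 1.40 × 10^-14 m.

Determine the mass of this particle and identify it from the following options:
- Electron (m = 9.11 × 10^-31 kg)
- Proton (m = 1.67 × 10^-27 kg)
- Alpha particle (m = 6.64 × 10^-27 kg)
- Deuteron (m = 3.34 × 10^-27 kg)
The particle is an alpha particle.

From λ = h/(mv), solve for mass:

m = h/(λv)
m = (6.626 × 10^-34 J·s) / (1.40 × 10^-14 m × 7.11 × 10^6 m/s)
m = 6.66 × 10^-27 kg

Comparing with the listed masses, this is closest to an alpha particle.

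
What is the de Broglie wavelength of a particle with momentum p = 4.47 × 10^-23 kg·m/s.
1.48 × 10^-11 m

Using the de Broglie relation λ = h/p:

λ = h/p
λ = (6.626 × 10^-34 J·s) / (4.47 × 10^-23 kg·m/s)
λ = 1.48 × 10^-11 m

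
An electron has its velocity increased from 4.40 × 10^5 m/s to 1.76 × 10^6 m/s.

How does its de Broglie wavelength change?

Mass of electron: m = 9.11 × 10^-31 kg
The wavelength decreases by a factor of 4.

Using λ = h/(mv):

Initial wavelength: λ₁ = h/(mv₁) = 1.65 × 10^-9 m
Final wavelength: λ₂ = h/(mv₂) = 4.13 × 10^-10 m

Since λ ∝ 1/v, when velocity increases by a factor of 4, the wavelength decreases by a factor of 4.

λ₂/λ₁ = v₁/v₂ = 1/4

The wavelength decreases by a factor of 4.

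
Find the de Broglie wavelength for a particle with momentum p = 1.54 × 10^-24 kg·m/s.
4.30 × 10^-10 m

Using the de Broglie relation λ = h/p:

λ = h/p
λ = (6.626 × 10^-34 J·s) / (1.54 × 10^-24 kg·m/s)
λ = 4.30 × 10^-10 m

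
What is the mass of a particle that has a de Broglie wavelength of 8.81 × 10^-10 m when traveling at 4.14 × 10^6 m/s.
1.82 × 10^-31 kg

From the de Broglie relation λ = h/(mv), we solve for m:

m = h/(λv)
m = (6.626 × 10^-34 J·s) / (8.81 × 10^-10 m × 4.14 × 10^6 m/s)
m = 1.82 × 10^-31 kg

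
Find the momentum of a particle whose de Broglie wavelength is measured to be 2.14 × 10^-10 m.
3.10 × 10^-24 kg·m/s

From the de Broglie relation λ = h/p, we solve for p:

p = h/λ
p = (6.626 × 10^-34 J·s) / (2.14 × 10^-10 m)
p = 3.10 × 10^-24 kg·m/s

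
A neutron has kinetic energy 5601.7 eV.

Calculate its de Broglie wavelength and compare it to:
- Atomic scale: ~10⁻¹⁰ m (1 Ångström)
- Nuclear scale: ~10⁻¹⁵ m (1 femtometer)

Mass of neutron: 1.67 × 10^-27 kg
λ = 3.83 × 10^-13 m, which is between nuclear and atomic scales.

Using λ = h/√(2mKE):

KE = 5601.7 eV = 8.975 × 10^-16 J

λ = h/√(2mKE)
λ = (6.626 × 10^-34 J·s) / √(2 × 1.67 × 10^-27 kg × 8.975 × 10^-16 J)
λ = 3.83 × 10^-13 m

Comparison:
- Atomic scale (10⁻¹⁰ m): λ is 0.0038× this size
- Nuclear scale (10⁻¹⁵ m): λ is 3.8e+02× this size

The wavelength is between nuclear and atomic scales.

This wavelength is appropriate for probing atomic structure but too large for nuclear physics experiments.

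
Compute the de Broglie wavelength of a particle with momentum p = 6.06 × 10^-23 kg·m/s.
1.09 × 10^-11 m

Using the de Broglie relation λ = h/p:

λ = h/p
λ = (6.626 × 10^-34 J·s) / (6.06 × 10^-23 kg·m/s)
λ = 1.09 × 10^-11 m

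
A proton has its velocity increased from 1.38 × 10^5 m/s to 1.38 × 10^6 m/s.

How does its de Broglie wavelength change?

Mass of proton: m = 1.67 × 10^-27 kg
The wavelength decreases by a factor of 10.

Using λ = h/(mv):

Initial wavelength: λ₁ = h/(mv₁) = 2.88 × 10^-12 m
Final wavelength: λ₂ = h/(mv₂) = 2.88 × 10^-13 m

Since λ ∝ 1/v, when velocity increases by a factor of 10, the wavelength decreases by a factor of 10.

λ₂/λ₁ = v₁/v₂ = 1/10

The wavelength decreases by a factor of 10.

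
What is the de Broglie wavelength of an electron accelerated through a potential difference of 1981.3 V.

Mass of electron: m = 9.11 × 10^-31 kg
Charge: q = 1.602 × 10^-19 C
2.76 × 10^-11 m

When a particle is accelerated through voltage V, it gains kinetic energy KE = qV.

The de Broglie wavelength is then λ = h/√(2mqV):

λ = h/√(2mqV)
λ = (6.626 × 10^-34 J·s) / √(2 × 9.11 × 10^-31 kg × 1.602 × 10^-19 C × 1981.3 V)
λ = 2.76 × 10^-11 m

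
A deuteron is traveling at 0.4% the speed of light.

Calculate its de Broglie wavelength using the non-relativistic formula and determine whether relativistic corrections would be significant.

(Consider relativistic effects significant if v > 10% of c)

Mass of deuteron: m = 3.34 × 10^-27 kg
No, relativistic corrections are not needed.

Using the non-relativistic de Broglie formula λ = h/(mv):

v = 0.4% × c = 1.199 × 10^6 m/s

λ = h/(mv)
λ = (6.626 × 10^-34 J·s) / (3.34 × 10^-27 kg × 1.199 × 10^6 m/s)
λ = 1.65 × 10^-13 m

Since v = 0.4% of c < 10% of c, relativistic corrections are NOT significant and this non-relativistic result is a good approximation.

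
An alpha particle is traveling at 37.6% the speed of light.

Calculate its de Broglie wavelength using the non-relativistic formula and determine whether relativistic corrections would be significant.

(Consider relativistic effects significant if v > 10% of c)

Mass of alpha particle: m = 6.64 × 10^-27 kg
Yes, relativistic corrections are needed.

Using the non-relativistic de Broglie formula λ = h/(mv):

v = 37.6% × c = 1.127 × 10^8 m/s

λ = h/(mv)
λ = (6.626 × 10^-34 J·s) / (6.64 × 10^-27 kg × 1.127 × 10^8 m/s)
λ = 8.85 × 10^-16 m

Since v = 37.6% of c > 10% of c, relativistic corrections ARE significant and the actual wavelength would differ from this non-relativistic estimate.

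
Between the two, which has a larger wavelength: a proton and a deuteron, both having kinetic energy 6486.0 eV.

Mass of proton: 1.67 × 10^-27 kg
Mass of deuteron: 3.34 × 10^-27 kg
The proton has the longer wavelength.

Using λ = h/√(2mKE):

For proton: λ₁ = h/√(2m₁KE) = 3.56 × 10^-13 m
For deuteron: λ₂ = h/√(2m₂KE) = 2.51 × 10^-13 m

Since λ ∝ 1/√m at constant kinetic energy, the lighter particle has the longer wavelength.

The proton has the longer de Broglie wavelength.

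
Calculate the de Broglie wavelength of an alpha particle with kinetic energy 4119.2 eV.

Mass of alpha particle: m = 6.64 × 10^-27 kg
2.24 × 10^-13 m

Using λ = h/√(2mKE):

First convert KE to Joules: KE = 4119.2 eV = 6.600 × 10^-16 J

λ = h/√(2mKE)
λ = (6.626 × 10^-34 J·s) / √(2 × 6.64 × 10^-27 kg × 6.600 × 10^-16 J)
λ = 2.24 × 10^-13 m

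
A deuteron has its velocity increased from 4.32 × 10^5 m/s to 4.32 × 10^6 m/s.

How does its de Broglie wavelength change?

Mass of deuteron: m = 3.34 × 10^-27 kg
The wavelength decreases by a factor of 10.

Using λ = h/(mv):

Initial wavelength: λ₁ = h/(mv₁) = 4.59 × 10^-13 m
Final wavelength: λ₂ = h/(mv₂) = 4.59 × 10^-14 m

Since λ ∝ 1/v, when velocity increases by a factor of 10, the wavelength decreases by a factor of 10.

λ₂/λ₁ = v₁/v₂ = 1/10

The wavelength decreases by a factor of 10.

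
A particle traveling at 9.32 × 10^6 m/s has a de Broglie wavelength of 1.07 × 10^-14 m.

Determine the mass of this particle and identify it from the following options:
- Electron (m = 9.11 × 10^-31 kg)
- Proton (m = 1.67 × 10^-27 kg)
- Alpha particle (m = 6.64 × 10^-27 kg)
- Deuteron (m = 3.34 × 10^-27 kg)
The particle is an alpha particle.

From λ = h/(mv), solve for mass:

m = h/(λv)
m = (6.626 × 10^-34 J·s) / (1.07 × 10^-14 m × 9.32 × 10^6 m/s)
m = 6.64 × 10^-27 kg

Comparing with the listed masses, this is closest to an alpha particle.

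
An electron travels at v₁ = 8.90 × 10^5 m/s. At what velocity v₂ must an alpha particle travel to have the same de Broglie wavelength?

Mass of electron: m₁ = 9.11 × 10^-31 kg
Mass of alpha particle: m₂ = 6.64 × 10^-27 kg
v₂ = 1.22 × 10^2 m/s

For equal de Broglie wavelengths: λ₁ = λ₂

h/(m₁v₁) = h/(m₂v₂)
m₁v₁ = m₂v₂
v₂ = v₁ · (m₁/m₂)

v₂ = 8.90 × 10^5 m/s × (9.11 × 10^-31 kg / 6.64 × 10^-27 kg)
v₂ = 1.22 × 10^2 m/s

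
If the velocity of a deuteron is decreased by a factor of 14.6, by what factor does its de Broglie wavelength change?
The wavelength increases by a factor of 14.6.

From λ = h/(mv), the wavelength is inversely proportional to velocity:

λ ∝ 1/v

If v → v/14.6, then λ → 14.6λ

When velocity is decreased by a factor of 14.6, the wavelength increases by a factor of 14.6.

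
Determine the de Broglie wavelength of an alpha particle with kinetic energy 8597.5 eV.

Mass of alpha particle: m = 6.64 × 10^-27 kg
1.55 × 10^-13 m

Using λ = h/√(2mKE):

First convert KE to Joules: KE = 8597.5 eV = 1.377 × 10^-15 J

λ = h/√(2mKE)
λ = (6.626 × 10^-34 J·s) / √(2 × 6.64 × 10^-27 kg × 1.377 × 10^-15 J)
λ = 1.55 × 10^-13 m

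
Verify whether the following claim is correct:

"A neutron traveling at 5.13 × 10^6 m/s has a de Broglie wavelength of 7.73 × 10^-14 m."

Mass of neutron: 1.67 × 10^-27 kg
True

The claim is correct.

Using λ = h/(mv):
λ = (6.626 × 10^-34 J·s) / (1.67 × 10^-27 kg × 5.13 × 10^6 m/s)
λ = 7.73 × 10^-14 m

This matches the claimed value.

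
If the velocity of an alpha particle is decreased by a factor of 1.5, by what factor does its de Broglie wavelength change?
The wavelength increases by a factor of 1.5.

From λ = h/(mv), the wavelength is inversely proportional to velocity:

λ ∝ 1/v

If v → v/1.5, then λ → 1.5λ

When velocity is decreased by a factor of 1.5, the wavelength increases by a factor of 1.5.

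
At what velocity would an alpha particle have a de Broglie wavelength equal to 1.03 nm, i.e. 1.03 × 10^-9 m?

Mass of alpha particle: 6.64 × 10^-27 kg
9.69 × 10^1 m/s

From λ = h/(mv), solve for v:

v = h/(mλ)
v = (6.626 × 10^-34 J·s) / (6.64 × 10^-27 kg × 1.03 × 10^-9 m)
v = 9.69 × 10^1 m/s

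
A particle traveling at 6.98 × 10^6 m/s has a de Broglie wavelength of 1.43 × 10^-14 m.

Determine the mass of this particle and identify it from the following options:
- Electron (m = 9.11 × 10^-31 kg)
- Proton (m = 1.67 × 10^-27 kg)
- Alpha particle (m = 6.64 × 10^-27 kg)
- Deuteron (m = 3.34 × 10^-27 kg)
The particle is an alpha particle.

From λ = h/(mv), solve for mass:

m = h/(λv)
m = (6.626 × 10^-34 J·s) / (1.43 × 10^-14 m × 6.98 × 10^6 m/s)
m = 6.64 × 10^-27 kg

Comparing with the listed masses, this is closest to an alpha particle.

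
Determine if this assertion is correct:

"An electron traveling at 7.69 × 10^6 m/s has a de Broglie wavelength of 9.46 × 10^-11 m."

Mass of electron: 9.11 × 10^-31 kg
True

The claim is correct.

Using λ = h/(mv):
λ = (6.626 × 10^-34 J·s) / (9.11 × 10^-31 kg × 7.69 × 10^6 m/s)
λ = 9.46 × 10^-11 m

This matches the claimed value.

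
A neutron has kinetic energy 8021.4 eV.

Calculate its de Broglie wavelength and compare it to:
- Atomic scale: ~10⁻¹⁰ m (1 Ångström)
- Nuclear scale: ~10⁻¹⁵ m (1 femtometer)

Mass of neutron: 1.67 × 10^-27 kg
λ = 3.20 × 10^-13 m, which is between nuclear and atomic scales.

Using λ = h/√(2mKE):

KE = 8021.4 eV = 1.285 × 10^-15 J

λ = h/√(2mKE)
λ = (6.626 × 10^-34 J·s) / √(2 × 1.67 × 10^-27 kg × 1.285 × 10^-15 J)
λ = 3.20 × 10^-13 m

Comparison:
- Atomic scale (10⁻¹⁰ m): λ is 0.0032× this size
- Nuclear scale (10⁻¹⁵ m): λ is 3.2e+02× this size

The wavelength is between nuclear and atomic scales.

This wavelength is appropriate for probing atomic structure but too large for nuclear physics experiments.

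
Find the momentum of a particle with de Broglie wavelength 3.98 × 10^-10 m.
1.66 × 10^-24 kg·m/s

From the de Broglie relation λ = h/p, we solve for p:

p = h/λ
p = (6.626 × 10^-34 J·s) / (3.98 × 10^-10 m)
p = 1.66 × 10^-24 kg·m/s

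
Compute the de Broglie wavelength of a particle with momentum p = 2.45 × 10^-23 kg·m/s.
2.70 × 10^-11 m

Using the de Broglie relation λ = h/p:

λ = h/p
λ = (6.626 × 10^-34 J·s) / (2.45 × 10^-23 kg·m/s)
λ = 2.70 × 10^-11 m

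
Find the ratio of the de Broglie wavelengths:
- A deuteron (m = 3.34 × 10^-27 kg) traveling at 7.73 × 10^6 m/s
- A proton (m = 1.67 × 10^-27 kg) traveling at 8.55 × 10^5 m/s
λ₁/λ₂ = 0.0553

Using λ = h/(mv):

λ₁ = h/(m₁v₁) = 2.57 × 10^-14 m
λ₂ = h/(m₂v₂) = 4.64 × 10^-13 m

Ratio λ₁/λ₂ = (m₂v₂)/(m₁v₁)
         = (1.67 × 10^-27 kg × 8.55 × 10^5 m/s) / (3.34 × 10^-27 kg × 7.73 × 10^6 m/s)
         = 0.0553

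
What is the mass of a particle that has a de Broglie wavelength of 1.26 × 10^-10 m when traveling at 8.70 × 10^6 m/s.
6.04 × 10^-31 kg

From the de Broglie relation λ = h/(mv), we solve for m:

m = h/(λv)
m = (6.626 × 10^-34 J·s) / (1.26 × 10^-10 m × 8.70 × 10^6 m/s)
m = 6.04 × 10^-31 kg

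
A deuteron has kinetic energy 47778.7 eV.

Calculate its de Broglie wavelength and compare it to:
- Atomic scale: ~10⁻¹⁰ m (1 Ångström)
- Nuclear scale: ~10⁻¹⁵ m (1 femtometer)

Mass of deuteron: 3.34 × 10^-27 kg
λ = 9.27 × 10^-14 m, which is between nuclear and atomic scales.

Using λ = h/√(2mKE):

KE = 47778.7 eV = 7.655 × 10^-15 J

λ = h/√(2mKE)
λ = (6.626 × 10^-34 J·s) / √(2 × 3.34 × 10^-27 kg × 7.655 × 10^-15 J)
λ = 9.27 × 10^-14 m

Comparison:
- Atomic scale (10⁻¹⁰ m): λ is 0.00093× this size
- Nuclear scale (10⁻¹⁵ m): λ is 93× this size

The wavelength is between nuclear and atomic scales.

This wavelength is appropriate for probing atomic structure but too large for nuclear physics experiments.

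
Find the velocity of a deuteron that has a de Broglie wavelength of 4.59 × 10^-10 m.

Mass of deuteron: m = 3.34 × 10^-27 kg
4.32 × 10^2 m/s

From the de Broglie relation λ = h/(mv), we solve for v:

v = h/(mλ)
v = (6.626 × 10^-34 J·s) / (3.34 × 10^-27 kg × 4.59 × 10^-10 m)
v = 4.32 × 10^2 m/s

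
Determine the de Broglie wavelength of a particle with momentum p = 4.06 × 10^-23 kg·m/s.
1.63 × 10^-11 m

Using the de Broglie relation λ = h/p:

λ = h/p
λ = (6.626 × 10^-34 J·s) / (4.06 × 10^-23 kg·m/s)
λ = 1.63 × 10^-11 m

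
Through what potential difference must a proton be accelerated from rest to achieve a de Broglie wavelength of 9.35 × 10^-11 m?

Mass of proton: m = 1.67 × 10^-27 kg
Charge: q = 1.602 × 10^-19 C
9.39 × 10^-2 V

From λ = h/√(2mqV), we solve for V:

λ² = h²/(2mqV)
V = h²/(2mqλ²)
V = (6.626 × 10^-34 J·s)² / (2 × 1.67 × 10^-27 kg × 1.602 × 10^-19 C × (9.35 × 10^-11 m)²)
V = 9.39 × 10^-2 V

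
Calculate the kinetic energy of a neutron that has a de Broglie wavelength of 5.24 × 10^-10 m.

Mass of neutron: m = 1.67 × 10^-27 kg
4.79 × 10^-22 J (or 2.99 × 10^-3 eV)

From λ = h/√(2mKE), we solve for KE:

λ² = h²/(2mKE)
KE = h²/(2mλ²)
KE = (6.626 × 10^-34 J·s)² / (2 × 1.67 × 10^-27 kg × (5.24 × 10^-10 m)²)
KE = 4.79 × 10^-22 J
KE = 2.99 × 10^-3 eV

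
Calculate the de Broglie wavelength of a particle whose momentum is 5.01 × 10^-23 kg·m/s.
1.32 × 10^-11 m

Using the de Broglie relation λ = h/p:

λ = h/p
λ = (6.626 × 10^-34 J·s) / (5.01 × 10^-23 kg·m/s)
λ = 1.32 × 10^-11 m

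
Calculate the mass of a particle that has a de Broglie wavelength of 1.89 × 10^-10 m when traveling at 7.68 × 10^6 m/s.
4.56 × 10^-31 kg

From the de Broglie relation λ = h/(mv), we solve for m:

m = h/(λv)
m = (6.626 × 10^-34 J·s) / (1.89 × 10^-10 m × 7.68 × 10^6 m/s)
m = 4.56 × 10^-31 kg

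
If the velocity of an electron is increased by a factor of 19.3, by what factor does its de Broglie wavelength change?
The wavelength decreases by a factor of 19.3.

From λ = h/(mv), the wavelength is inversely proportional to velocity:

λ ∝ 1/v

If v → 19.3v, then λ → λ/19.3

When velocity is increased by a factor of 19.3, the wavelength decreases by a factor of 19.3.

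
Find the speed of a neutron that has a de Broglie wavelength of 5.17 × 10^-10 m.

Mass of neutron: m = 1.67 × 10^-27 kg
7.67 × 10^2 m/s

From the de Broglie relation λ = h/(mv), we solve for v:

v = h/(mλ)
v = (6.626 × 10^-34 J·s) / (1.67 × 10^-27 kg × 5.17 × 10^-10 m)
v = 7.67 × 10^2 m/s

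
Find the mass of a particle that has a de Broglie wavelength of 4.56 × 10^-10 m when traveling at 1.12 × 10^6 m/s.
1.30 × 10^-30 kg

From the de Broglie relation λ = h/(mv), we solve for m:

m = h/(λv)
m = (6.626 × 10^-34 J·s) / (4.56 × 10^-10 m × 1.12 × 10^6 m/s)
m = 1.30 × 10^-30 kg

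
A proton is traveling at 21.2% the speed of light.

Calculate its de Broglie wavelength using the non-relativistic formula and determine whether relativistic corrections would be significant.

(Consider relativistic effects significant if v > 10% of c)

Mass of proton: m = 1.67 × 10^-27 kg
Yes, relativistic corrections are needed.

Using the non-relativistic de Broglie formula λ = h/(mv):

v = 21.2% × c = 6.356 × 10^7 m/s

λ = h/(mv)
λ = (6.626 × 10^-34 J·s) / (1.67 × 10^-27 kg × 6.356 × 10^7 m/s)
λ = 6.24 × 10^-15 m

Since v = 21.2% of c > 10% of c, relativistic corrections ARE significant and the actual wavelength would differ from this non-relativistic estimate.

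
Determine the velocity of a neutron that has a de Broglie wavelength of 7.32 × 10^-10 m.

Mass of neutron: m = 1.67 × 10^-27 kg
5.42 × 10^2 m/s

From the de Broglie relation λ = h/(mv), we solve for v:

v = h/(mλ)
v = (6.626 × 10^-34 J·s) / (1.67 × 10^-27 kg × 7.32 × 10^-10 m)
v = 5.42 × 10^2 m/s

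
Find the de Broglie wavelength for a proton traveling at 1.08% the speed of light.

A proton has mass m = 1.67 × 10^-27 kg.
1.23 × 10^-13 m

Using the de Broglie relation λ = h/(mv):

v = 1.08% × c = 3.238 × 10^6 m/s

λ = h/(mv)
λ = (6.626 × 10^-34 J·s) / (1.67 × 10^-27 kg × 3.238 × 10^6 m/s)
λ = 1.23 × 10^-13 m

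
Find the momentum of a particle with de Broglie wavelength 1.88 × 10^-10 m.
3.52 × 10^-24 kg·m/s

From the de Broglie relation λ = h/p, we solve for p:

p = h/λ
p = (6.626 × 10^-34 J·s) / (1.88 × 10^-10 m)
p = 3.52 × 10^-24 kg·m/s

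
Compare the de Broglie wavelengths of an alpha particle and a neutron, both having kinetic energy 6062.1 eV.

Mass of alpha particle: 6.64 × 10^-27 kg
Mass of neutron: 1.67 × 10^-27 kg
The neutron has the longer wavelength.

Using λ = h/√(2mKE):

For alpha particle: λ₁ = h/√(2m₁KE) = 1.84 × 10^-13 m
For neutron: λ₂ = h/√(2m₂KE) = 3.68 × 10^-13 m

Since λ ∝ 1/√m at constant kinetic energy, the lighter particle has the longer wavelength.

The neutron has the longer de Broglie wavelength.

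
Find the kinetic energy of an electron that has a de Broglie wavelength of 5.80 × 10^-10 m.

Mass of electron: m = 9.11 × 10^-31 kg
7.16 × 10^-19 J (or 4.47 eV)

From λ = h/√(2mKE), we solve for KE:

λ² = h²/(2mKE)
KE = h²/(2mλ²)
KE = (6.626 × 10^-34 J·s)² / (2 × 9.11 × 10^-31 kg × (5.80 × 10^-10 m)²)
KE = 7.16 × 10^-19 J
KE = 4.47 eV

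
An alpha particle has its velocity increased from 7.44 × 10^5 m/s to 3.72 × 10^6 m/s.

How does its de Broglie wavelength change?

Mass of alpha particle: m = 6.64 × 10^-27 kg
The wavelength decreases by a factor of 5.

Using λ = h/(mv):

Initial wavelength: λ₁ = h/(mv₁) = 1.34 × 10^-13 m
Final wavelength: λ₂ = h/(mv₂) = 2.68 × 10^-14 m

Since λ ∝ 1/v, when velocity increases by a factor of 5, the wavelength decreases by a factor of 5.

λ₂/λ₁ = v₁/v₂ = 1/5

The wavelength decreases by a factor of 5.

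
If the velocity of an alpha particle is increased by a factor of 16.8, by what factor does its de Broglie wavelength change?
The wavelength decreases by a factor of 16.8.

From λ = h/(mv), the wavelength is inversely proportional to velocity:

λ ∝ 1/v

If v → 16.8v, then λ → λ/16.8

When velocity is increased by a factor of 16.8, the wavelength decreases by a factor of 16.8.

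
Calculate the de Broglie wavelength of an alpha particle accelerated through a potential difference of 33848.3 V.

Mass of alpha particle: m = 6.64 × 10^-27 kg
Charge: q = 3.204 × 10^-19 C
5.52 × 10^-14 m

When a particle is accelerated through voltage V, it gains kinetic energy KE = qV.

The de Broglie wavelength is then λ = h/√(2mqV):

λ = h/√(2mqV)
λ = (6.626 × 10^-34 J·s) / √(2 × 6.64 × 10^-27 kg × 3.204 × 10^-19 C × 33848.3 V)
λ = 5.52 × 10^-14 m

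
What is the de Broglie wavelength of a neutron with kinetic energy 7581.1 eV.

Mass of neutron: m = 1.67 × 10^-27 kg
3.29 × 10^-13 m

Using λ = h/√(2mKE):

First convert KE to Joules: KE = 7581.1 eV = 1.215 × 10^-15 J

λ = h/√(2mKE)
λ = (6.626 × 10^-34 J·s) / √(2 × 1.67 × 10^-27 kg × 1.215 × 10^-15 J)
λ = 3.29 × 10^-13 m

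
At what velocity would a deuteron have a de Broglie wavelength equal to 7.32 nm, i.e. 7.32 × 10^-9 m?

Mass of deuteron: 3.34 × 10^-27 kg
2.71 × 10^1 m/s

From λ = h/(mv), solve for v:

v = h/(mλ)
v = (6.626 × 10^-34 J·s) / (3.34 × 10^-27 kg × 7.32 × 10^-9 m)
v = 2.71 × 10^1 m/s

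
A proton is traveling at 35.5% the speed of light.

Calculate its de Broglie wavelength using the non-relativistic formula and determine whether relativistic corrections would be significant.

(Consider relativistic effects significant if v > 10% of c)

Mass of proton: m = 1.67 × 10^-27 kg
Yes, relativistic corrections are needed.

Using the non-relativistic de Broglie formula λ = h/(mv):

v = 35.5% × c = 1.064 × 10^8 m/s

λ = h/(mv)
λ = (6.626 × 10^-34 J·s) / (1.67 × 10^-27 kg × 1.064 × 10^8 m/s)
λ = 3.73 × 10^-15 m

Since v = 35.5% of c > 10% of c, relativistic corrections ARE significant and the actual wavelength would differ from this non-relativistic estimate.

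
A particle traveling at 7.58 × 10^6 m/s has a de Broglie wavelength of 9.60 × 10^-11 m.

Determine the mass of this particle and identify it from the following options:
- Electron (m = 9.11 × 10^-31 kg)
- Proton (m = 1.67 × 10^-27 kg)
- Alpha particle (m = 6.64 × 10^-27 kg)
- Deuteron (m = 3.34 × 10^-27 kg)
The particle is an electron.

From λ = h/(mv), solve for mass:

m = h/(λv)
m = (6.626 × 10^-34 J·s) / (9.60 × 10^-11 m × 7.58 × 10^6 m/s)
m = 9.11 × 10^-31 kg

Comparing with the listed masses, this is closest to an electron.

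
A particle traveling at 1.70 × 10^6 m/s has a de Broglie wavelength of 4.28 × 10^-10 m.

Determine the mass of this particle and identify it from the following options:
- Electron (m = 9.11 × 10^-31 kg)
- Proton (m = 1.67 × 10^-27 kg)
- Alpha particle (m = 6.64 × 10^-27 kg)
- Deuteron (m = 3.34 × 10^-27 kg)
The particle is an electron.

From λ = h/(mv), solve for mass:

m = h/(λv)
m = (6.626 × 10^-34 J·s) / (4.28 × 10^-10 m × 1.70 × 10^6 m/s)
m = 9.11 × 10^-31 kg

Comparing with the listed masses, this is closest to an electron.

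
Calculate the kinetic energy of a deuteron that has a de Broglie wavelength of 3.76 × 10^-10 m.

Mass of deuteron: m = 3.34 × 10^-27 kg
4.65 × 10^-22 J (or 2.90 × 10^-3 eV)

From λ = h/√(2mKE), we solve for KE:

λ² = h²/(2mKE)
KE = h²/(2mλ²)
KE = (6.626 × 10^-34 J·s)² / (2 × 3.34 × 10^-27 kg × (3.76 × 10^-10 m)²)
KE = 4.65 × 10^-22 J
KE = 2.90 × 10^-3 eV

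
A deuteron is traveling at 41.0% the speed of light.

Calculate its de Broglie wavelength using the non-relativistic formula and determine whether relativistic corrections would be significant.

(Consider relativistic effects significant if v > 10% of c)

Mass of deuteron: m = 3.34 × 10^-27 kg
Yes, relativistic corrections are needed.

Using the non-relativistic de Broglie formula λ = h/(mv):

v = 41.0% × c = 1.229 × 10^8 m/s

λ = h/(mv)
λ = (6.626 × 10^-34 J·s) / (3.34 × 10^-27 kg × 1.229 × 10^8 m/s)
λ = 1.61 × 10^-15 m

Since v = 41.0% of c > 10% of c, relativistic corrections ARE significant and the actual wavelength would differ from this non-relativistic estimate.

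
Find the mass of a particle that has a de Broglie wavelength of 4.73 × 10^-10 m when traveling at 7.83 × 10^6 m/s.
1.79 × 10^-31 kg

From the de Broglie relation λ = h/(mv), we solve for m:

m = h/(λv)
m = (6.626 × 10^-34 J·s) / (4.73 × 10^-10 m × 7.83 × 10^6 m/s)
m = 1.79 × 10^-31 kg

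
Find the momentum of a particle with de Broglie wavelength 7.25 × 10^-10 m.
9.14 × 10^-25 kg·m/s

From the de Broglie relation λ = h/p, we solve for p:

p = h/λ
p = (6.626 × 10^-34 J·s) / (7.25 × 10^-10 m)
p = 9.14 × 10^-25 kg·m/s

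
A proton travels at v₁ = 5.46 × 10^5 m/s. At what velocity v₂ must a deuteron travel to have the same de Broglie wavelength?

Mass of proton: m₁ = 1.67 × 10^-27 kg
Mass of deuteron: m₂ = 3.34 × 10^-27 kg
v₂ = 2.73 × 10^5 m/s

For equal de Broglie wavelengths: λ₁ = λ₂

h/(m₁v₁) = h/(m₂v₂)
m₁v₁ = m₂v₂
v₂ = v₁ · (m₁/m₂)

v₂ = 5.46 × 10^5 m/s × (1.67 × 10^-27 kg / 3.34 × 10^-27 kg)
v₂ = 2.73 × 10^5 m/s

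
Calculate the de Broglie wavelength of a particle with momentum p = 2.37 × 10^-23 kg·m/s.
2.80 × 10^-11 m

Using the de Broglie relation λ = h/p:

λ = h/p
λ = (6.626 × 10^-34 J·s) / (2.37 × 10^-23 kg·m/s)
λ = 2.80 × 10^-11 m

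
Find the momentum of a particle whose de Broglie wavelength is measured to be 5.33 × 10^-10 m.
1.24 × 10^-24 kg·m/s

From the de Broglie relation λ = h/p, we solve for p:

p = h/λ
p = (6.626 × 10^-34 J·s) / (5.33 × 10^-10 m)
p = 1.24 × 10^-24 kg·m/s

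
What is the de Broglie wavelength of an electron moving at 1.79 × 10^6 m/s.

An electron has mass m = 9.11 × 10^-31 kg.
4.06 × 10^-10 m

Using the de Broglie relation λ = h/(mv):

λ = h/(mv)
λ = (6.626 × 10^-34 J·s) / (9.11 × 10^-31 kg × 1.79 × 10^6 m/s)
λ = 4.06 × 10^-10 m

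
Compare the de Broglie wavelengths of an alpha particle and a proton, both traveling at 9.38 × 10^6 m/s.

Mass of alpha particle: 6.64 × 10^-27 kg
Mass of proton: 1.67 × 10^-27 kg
The proton has the longer wavelength.

Using λ = h/(mv), since both particles have the same velocity, the wavelength depends only on mass.

For alpha particle: λ₁ = h/(m₁v) = 1.06 × 10^-14 m
For proton: λ₂ = h/(m₂v) = 4.23 × 10^-14 m

Since λ ∝ 1/m at constant velocity, the lighter particle has the longer wavelength.

The proton has the longer de Broglie wavelength.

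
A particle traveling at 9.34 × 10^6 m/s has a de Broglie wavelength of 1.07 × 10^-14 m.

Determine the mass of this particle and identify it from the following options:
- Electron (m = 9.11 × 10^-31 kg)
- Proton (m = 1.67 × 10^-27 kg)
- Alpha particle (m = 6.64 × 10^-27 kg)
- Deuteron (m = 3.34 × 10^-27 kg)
The particle is an alpha particle.

From λ = h/(mv), solve for mass:

m = h/(λv)
m = (6.626 × 10^-34 J·s) / (1.07 × 10^-14 m × 9.34 × 10^6 m/s)
m = 6.63 × 10^-27 kg

Comparing with the listed masses, this is closest to an alpha particle.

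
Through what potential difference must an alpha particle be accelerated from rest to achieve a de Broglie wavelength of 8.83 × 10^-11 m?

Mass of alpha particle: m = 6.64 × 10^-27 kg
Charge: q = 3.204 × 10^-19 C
1.32 × 10^-2 V

From λ = h/√(2mqV), we solve for V:

λ² = h²/(2mqV)
V = h²/(2mqλ²)
V = (6.626 × 10^-34 J·s)² / (2 × 6.64 × 10^-27 kg × 3.204 × 10^-19 C × (8.83 × 10^-11 m)²)
V = 1.32 × 10^-2 V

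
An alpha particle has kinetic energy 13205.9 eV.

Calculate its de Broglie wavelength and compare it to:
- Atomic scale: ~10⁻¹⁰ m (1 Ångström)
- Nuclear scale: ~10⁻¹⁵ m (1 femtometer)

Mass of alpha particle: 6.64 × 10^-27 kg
λ = 1.25 × 10^-13 m, which is between nuclear and atomic scales.

Using λ = h/√(2mKE):

KE = 13205.9 eV = 2.116 × 10^-15 J

λ = h/√(2mKE)
λ = (6.626 × 10^-34 J·s) / √(2 × 6.64 × 10^-27 kg × 2.116 × 10^-15 J)
λ = 1.25 × 10^-13 m

Comparison:
- Atomic scale (10⁻¹⁰ m): λ is 0.0013× this size
- Nuclear scale (10⁻¹⁵ m): λ is 1.3e+02× this size

The wavelength is between nuclear and atomic scales.

This wavelength is appropriate for probing atomic structure but too large for nuclear physics experiments.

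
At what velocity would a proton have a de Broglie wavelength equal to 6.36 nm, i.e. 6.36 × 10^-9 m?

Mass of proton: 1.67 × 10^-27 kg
6.24 × 10^1 m/s

From λ = h/(mv), solve for v:

v = h/(mλ)
v = (6.626 × 10^-34 J·s) / (1.67 × 10^-27 kg × 6.36 × 10^-9 m)
v = 6.24 × 10^1 m/s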